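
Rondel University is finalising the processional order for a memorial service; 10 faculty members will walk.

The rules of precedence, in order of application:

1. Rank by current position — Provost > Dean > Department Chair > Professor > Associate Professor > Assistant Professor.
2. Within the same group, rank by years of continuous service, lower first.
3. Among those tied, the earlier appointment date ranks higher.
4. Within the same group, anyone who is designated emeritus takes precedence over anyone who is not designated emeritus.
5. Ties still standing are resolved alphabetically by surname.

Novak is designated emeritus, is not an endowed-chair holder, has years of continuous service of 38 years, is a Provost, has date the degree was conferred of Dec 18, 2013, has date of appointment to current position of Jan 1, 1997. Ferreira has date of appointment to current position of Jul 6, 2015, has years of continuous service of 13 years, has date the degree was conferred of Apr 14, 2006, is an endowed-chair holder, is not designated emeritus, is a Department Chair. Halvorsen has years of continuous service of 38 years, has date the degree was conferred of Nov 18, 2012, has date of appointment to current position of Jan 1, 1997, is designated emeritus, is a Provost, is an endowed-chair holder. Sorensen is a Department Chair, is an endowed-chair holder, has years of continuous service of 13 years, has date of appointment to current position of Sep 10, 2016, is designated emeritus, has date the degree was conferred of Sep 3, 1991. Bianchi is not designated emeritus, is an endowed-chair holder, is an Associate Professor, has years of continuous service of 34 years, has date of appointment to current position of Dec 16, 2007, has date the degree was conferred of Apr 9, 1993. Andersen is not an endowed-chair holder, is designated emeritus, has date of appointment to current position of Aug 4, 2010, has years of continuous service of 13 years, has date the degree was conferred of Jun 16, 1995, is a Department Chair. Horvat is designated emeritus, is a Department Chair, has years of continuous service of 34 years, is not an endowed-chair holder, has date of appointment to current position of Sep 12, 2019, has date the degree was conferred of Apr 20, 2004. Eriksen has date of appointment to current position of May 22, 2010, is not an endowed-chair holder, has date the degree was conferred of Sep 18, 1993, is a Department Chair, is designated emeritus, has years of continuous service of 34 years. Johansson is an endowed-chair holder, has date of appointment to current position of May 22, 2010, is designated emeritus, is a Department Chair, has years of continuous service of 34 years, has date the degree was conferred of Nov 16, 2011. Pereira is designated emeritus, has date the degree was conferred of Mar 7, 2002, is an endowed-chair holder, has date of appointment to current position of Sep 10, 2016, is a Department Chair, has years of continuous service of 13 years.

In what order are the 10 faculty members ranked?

Halvorsen, Novak, Andersen, Ferreira, Pereira, Sorensen, Eriksen, Johansson, Horvat, Bianchi

By current position: Halvorsen and Novak (Provost); then Andersen, Ferreira, Pereira, Sorensen, Eriksen, Johansson and Horvat (Department Chair); then Bianchi (Associate Professor).
Halvorsen and Novak both have years of continuous service 38 years, so the next rule applies.
Halvorsen and Novak both have date of appointment to current position Jan 1, 1997, so the next rule applies.
Halvorsen and Novak are each designated emeritus, so the next rule applies.
Among Halvorsen and Novak, alphabetically by surname: Halvorsen before Novak.
Among Andersen, Ferreira, Pereira, Sorensen, Eriksen, Johansson and Horvat, by years of continuous service (lower first): Andersen, Ferreira, Pereira and Sorensen (13 years) before Eriksen, Johansson and Horvat (34 years).
Among Andersen, Ferreira, Pereira and Sorensen, by date of appointment to current position (earlier first): Andersen (Aug 4, 2010) before Ferreira (Jul 6, 2015) before Pereira and Sorensen (Sep 10, 2016).
Pereira and Sorensen are each designated emeritus, so the next rule applies.
Among Pereira and Sorensen, alphabetically by surname: Pereira before Sorensen.
Among Eriksen, Johansson and Horvat, by date of appointment to current position (earlier first): Eriksen and Johansson (May 22, 2010) before Horvat (Sep 12, 2019).
Eriksen and Johansson are each designated emeritus, so the next rule applies.
Among Eriksen and Johansson, alphabetically by surname: Eriksen before Johansson.
Full order: Halvorsen, Novak, Andersen, Ferreira, Pereira, Sorensen, Eriksen, Johansson, Horvat, Bianchi.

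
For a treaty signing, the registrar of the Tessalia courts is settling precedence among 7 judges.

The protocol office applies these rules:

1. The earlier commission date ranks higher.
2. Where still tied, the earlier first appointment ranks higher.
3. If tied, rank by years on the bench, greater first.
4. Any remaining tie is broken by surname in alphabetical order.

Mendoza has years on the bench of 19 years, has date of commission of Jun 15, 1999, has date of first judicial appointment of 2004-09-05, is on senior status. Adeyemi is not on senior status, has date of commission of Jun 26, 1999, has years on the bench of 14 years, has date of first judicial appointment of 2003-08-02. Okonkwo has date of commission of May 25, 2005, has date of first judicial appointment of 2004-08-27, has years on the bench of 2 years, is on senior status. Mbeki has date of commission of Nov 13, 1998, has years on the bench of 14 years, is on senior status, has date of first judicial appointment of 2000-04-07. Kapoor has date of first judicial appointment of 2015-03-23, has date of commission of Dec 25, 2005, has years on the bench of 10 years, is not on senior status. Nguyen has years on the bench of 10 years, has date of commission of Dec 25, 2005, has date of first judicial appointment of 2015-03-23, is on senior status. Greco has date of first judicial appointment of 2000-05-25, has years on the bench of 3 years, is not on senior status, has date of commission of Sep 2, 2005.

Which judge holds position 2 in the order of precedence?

Mendoza

By date of commission (earlier first): Mbeki (Nov 13, 1998); then Mendoza (Jun 15, 1999); then Adeyemi (Jun 26, 1999); then Okonkwo (May 25, 2005); then Greco (Sep 2, 2005); then Kapoor and Nguyen (both Dec 25, 2005).
Kapoor and Nguyen both have date of first judicial appointment 2015-03-23, so the next rule applies.
Kapoor and Nguyen both have years on the bench 10 years, so the next rule applies.
Among Kapoor and Nguyen, alphabetically by surname: Kapoor before Nguyen.
Order: Mbeki, Mendoza, Adeyemi, Okonkwo, Greco, Kapoor, Nguyen.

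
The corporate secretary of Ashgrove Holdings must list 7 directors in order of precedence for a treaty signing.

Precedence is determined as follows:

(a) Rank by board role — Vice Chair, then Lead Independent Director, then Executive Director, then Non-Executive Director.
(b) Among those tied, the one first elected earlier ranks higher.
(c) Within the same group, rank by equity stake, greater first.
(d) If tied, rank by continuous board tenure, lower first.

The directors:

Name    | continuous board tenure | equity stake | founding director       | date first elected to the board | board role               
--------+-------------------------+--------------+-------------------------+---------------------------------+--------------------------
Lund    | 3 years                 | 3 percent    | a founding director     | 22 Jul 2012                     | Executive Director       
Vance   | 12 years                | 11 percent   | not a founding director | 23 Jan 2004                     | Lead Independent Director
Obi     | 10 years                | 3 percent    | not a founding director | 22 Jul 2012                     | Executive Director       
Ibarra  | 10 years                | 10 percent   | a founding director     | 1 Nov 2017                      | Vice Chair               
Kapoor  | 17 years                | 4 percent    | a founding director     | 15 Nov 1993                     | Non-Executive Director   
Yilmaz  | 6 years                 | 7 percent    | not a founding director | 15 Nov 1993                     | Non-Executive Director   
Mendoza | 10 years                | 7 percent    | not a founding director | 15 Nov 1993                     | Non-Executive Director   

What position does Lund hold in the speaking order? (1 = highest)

3

By board role: Ibarra (Vice Chair); then Vance (Lead Independent Director); then Lund and Obi (Executive Director); then Yilmaz, Mendoza and Kapoor (Non-Executive Director).
Lund and Obi both have date first elected to the board 22 Jul 2012, so the next rule applies.
Lund and Obi both have equity stake 3 percent, so the next rule applies.
Among Lund and Obi, by continuous board tenure (lower first): Lund (3 years) before Obi (10 years).
Yilmaz, Mendoza and Kapoor all have date first elected to the board 15 Nov 1993, so the next rule applies.
Among Yilmaz, Mendoza and Kapoor, by equity stake (higher first): Yilmaz and Mendoza (7 percent) before Kapoor (4 percent).
Among Yilmaz and Mendoza, by continuous board tenure (lower first): Yilmaz (6 years) before Mendoza (10 years).
Order: Ibarra, Vance, Lund, Obi, Yilmaz, Mendoza, Kapoor. So position 3.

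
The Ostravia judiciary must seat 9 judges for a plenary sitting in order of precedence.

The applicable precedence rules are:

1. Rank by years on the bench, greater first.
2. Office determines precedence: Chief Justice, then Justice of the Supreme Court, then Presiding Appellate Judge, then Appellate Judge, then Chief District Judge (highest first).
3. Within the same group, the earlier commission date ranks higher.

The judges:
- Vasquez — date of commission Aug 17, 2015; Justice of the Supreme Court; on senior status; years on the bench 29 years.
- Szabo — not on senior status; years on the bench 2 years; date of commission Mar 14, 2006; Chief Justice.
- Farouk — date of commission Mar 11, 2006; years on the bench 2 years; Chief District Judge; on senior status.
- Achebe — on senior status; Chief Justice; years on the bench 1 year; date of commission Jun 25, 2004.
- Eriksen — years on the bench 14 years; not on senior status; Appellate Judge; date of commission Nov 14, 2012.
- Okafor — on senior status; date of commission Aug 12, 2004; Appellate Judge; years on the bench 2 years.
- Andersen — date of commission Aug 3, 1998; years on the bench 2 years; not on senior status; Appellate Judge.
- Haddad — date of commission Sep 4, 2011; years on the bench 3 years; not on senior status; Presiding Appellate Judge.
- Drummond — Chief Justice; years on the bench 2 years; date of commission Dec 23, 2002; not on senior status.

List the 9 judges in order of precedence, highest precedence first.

By years on the bench (higher first): Vasquez (29 years); then Eriksen (14 years); then Haddad (3 years); then Drummond, Szabo, Andersen, Okafor and Farouk (each 2 years); then Achebe (1 year).
Among Drummond, Szabo, Andersen, Okafor and Farouk, by office: Drummond and Szabo (Chief Justice) before Andersen and Okafor (Appellate Judge) before Farouk (Chief District Judge).
Among Drummond and Szabo, by date of commission (earlier first): Drummond (Dec 23, 2002) before Szabo (Mar 14, 2006).
Among Andersen and Okafor, by date of commission (earlier first): Andersen (Aug 3, 1998) before Okafor (Aug 12, 2004).
Full order: Vasquez, Eriksen, Haddad, Drummond, Szabo, Andersen, Okafor, Farouk, Achebe.

Vasquez, Eriksen, Haddad, Drummond, Szabo, Andersen, Okafor, Farouk, Achebe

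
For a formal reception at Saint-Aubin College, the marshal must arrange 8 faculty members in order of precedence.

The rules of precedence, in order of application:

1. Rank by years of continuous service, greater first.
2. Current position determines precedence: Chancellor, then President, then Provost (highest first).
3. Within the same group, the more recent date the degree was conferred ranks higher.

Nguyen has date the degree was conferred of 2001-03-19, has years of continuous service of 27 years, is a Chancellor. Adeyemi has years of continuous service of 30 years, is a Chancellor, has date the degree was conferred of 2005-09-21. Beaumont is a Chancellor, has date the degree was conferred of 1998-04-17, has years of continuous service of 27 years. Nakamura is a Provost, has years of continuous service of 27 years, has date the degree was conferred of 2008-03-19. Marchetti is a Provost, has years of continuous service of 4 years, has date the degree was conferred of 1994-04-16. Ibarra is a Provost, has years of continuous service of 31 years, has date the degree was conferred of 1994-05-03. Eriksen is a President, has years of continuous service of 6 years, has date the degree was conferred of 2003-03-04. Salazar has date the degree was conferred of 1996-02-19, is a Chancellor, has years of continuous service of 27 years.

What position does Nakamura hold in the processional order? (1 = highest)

6

By years of continuous service (higher first): Ibarra (31 years); then Adeyemi (30 years); then Nguyen, Beaumont, Salazar and Nakamura (each 27 years); then Eriksen (6 years); then Marchetti (4 years).
Among Nguyen, Beaumont, Salazar and Nakamura, by current position: Nguyen, Beaumont and Salazar (Chancellor) before Nakamura (Provost).
Among Nguyen, Beaumont and Salazar, by date the degree was conferred (later first): Nguyen (2001-03-19) before Beaumont (1998-04-17) before Salazar (1996-02-19).
Order: Ibarra, Adeyemi, Nguyen, Beaumont, Salazar, Nakamura, Eriksen, Marchetti. So position 6.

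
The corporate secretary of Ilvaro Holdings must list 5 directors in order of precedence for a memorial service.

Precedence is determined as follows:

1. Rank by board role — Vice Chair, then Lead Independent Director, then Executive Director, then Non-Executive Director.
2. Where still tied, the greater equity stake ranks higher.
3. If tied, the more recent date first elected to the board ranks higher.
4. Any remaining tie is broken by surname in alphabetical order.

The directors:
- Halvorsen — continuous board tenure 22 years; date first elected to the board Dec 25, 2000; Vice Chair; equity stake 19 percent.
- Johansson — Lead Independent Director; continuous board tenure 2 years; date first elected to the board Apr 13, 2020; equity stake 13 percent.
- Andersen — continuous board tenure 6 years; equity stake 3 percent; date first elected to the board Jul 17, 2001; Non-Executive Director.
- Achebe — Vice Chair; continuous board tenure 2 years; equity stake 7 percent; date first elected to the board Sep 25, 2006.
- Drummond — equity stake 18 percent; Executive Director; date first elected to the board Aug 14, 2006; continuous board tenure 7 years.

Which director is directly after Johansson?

By board role: Halvorsen and Achebe (Vice Chair); then Johansson (Lead Independent Director); then Drummond (Executive Director); then Andersen (Non-Executive Director).
Among Halvorsen and Achebe, by equity stake (higher first): Halvorsen (19 percent) before Achebe (7 percent).
Order: Halvorsen, Achebe, Johansson, Drummond, Andersen.

Drummond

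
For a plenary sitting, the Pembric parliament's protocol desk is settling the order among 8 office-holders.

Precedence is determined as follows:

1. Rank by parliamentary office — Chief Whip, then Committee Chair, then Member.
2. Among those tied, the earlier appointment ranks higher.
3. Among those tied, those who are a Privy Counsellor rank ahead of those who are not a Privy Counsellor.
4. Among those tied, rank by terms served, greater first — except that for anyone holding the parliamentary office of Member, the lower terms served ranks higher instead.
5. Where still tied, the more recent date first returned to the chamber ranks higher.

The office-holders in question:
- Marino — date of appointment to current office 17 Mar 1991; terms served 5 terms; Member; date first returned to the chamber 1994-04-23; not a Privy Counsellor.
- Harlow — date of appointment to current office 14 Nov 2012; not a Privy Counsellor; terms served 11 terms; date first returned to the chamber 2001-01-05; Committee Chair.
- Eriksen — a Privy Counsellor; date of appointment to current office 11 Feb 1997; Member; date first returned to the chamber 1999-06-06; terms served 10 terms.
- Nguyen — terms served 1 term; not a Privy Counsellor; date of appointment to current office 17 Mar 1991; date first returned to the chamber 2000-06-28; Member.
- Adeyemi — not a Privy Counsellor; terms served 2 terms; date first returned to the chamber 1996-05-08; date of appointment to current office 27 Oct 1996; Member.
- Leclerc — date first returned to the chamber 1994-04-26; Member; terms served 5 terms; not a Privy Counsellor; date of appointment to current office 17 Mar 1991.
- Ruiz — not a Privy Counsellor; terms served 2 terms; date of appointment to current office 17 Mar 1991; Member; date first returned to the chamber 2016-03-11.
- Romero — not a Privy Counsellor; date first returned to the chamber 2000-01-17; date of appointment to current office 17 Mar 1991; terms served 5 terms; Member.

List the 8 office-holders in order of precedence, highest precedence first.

By parliamentary office: Harlow (Committee Chair); then Nguyen, Ruiz, Romero, Leclerc, Marino, Adeyemi and Eriksen (Member).
Among Nguyen, Ruiz, Romero, Leclerc, Marino, Adeyemi and Eriksen, by date of appointment to current office (earlier first): Nguyen, Ruiz, Romero, Leclerc and Marino (17 Mar 1991) before Adeyemi (27 Oct 1996) before Eriksen (11 Feb 1997).
Nguyen, Ruiz, Romero, Leclerc and Marino are each not a Privy Counsellor, so the next rule applies.
Among Nguyen, Ruiz, Romero, Leclerc and Marino, by terms served (lower first) (reversed rule for this group): Nguyen (1 term) before Ruiz (2 terms) before Romero, Leclerc and Marino (5 terms).
Among Romero, Leclerc and Marino, by date first returned to the chamber (later first): Romero (2000-01-17) before Leclerc (1994-04-26) before Marino (1994-04-23).
Full order: Harlow, Nguyen, Ruiz, Romero, Leclerc, Marino, Adeyemi, Eriksen.

Harlow, Nguyen, Ruiz, Romero, Leclerc, Marino, Adeyemi, Eriksen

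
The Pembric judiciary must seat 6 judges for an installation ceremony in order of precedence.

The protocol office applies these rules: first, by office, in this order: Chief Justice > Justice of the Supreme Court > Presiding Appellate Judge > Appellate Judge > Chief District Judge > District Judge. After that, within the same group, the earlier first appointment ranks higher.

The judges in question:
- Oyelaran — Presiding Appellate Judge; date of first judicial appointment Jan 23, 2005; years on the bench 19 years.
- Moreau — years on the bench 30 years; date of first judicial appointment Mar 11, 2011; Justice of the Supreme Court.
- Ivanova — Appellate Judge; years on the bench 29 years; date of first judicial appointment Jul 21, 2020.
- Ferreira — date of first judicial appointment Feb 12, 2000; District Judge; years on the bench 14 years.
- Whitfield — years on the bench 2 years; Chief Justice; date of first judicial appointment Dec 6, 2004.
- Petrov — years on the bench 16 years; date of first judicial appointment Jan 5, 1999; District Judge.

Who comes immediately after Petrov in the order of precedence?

Ferreira

By office: Whitfield (Chief Justice); then Moreau (Justice of the Supreme Court); then Oyelaran (Presiding Appellate Judge); then Ivanova (Appellate Judge); then Petrov and Ferreira (District Judge).
Among Petrov and Ferreira, by date of first judicial appointment (earlier first): Petrov (Jan 5, 1999) before Ferreira (Feb 12, 2000).
Order: Whitfield, Moreau, Oyelaran, Ivanova, Petrov, Ferreira.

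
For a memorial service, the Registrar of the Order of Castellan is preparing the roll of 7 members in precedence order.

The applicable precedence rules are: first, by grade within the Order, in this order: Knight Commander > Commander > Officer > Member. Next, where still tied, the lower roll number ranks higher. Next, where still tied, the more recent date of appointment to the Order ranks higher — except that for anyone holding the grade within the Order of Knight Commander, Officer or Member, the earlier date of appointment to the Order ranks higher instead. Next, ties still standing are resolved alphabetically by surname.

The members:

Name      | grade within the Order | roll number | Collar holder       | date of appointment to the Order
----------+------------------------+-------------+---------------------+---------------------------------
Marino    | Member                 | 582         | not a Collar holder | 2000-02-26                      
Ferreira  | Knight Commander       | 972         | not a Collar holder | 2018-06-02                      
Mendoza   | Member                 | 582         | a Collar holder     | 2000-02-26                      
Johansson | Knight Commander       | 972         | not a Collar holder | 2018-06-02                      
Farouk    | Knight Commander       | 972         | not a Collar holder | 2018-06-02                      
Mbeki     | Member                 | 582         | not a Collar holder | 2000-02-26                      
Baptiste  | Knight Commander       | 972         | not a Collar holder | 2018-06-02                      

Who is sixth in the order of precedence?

By grade within the Order: Baptiste, Farouk, Ferreira and Johansson (Knight Commander); then Marino, Mbeki and Mendoza (Member).
Baptiste, Farouk, Ferreira and Johansson all have roll number 972, so the next rule applies.
Baptiste, Farouk, Ferreira and Johansson all have date of appointment to the Order 2018-06-02, so the next rule applies.
Among Baptiste, Farouk, Ferreira and Johansson, alphabetically by surname: Baptiste before Farouk before Ferreira before Johansson.
Marino, Mbeki and Mendoza all have roll number 582, so the next rule applies.
Marino, Mbeki and Mendoza all have date of appointment to the Order 2000-02-26, so the next rule applies.
Among Marino, Mbeki and Mendoza, alphabetically by surname: Marino before Mbeki before Mendoza.
Order: Baptiste, Farouk, Ferreira, Johansson, Marino, Mbeki, Mendoza.

Mbeki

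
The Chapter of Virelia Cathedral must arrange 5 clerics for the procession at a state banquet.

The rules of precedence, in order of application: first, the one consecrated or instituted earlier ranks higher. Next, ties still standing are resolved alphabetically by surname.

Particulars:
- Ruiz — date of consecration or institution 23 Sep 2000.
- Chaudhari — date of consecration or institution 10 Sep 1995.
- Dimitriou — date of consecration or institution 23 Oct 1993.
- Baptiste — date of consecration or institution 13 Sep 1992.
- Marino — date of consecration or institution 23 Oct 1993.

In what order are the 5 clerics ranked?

Baptiste, Dimitriou, Marino, Chaudhari, Ruiz

By date of consecration or institution (earlier first): Baptiste (13 Sep 1992); then Dimitriou and Marino (both 23 Oct 1993); then Chaudhari (10 Sep 1995); then Ruiz (23 Sep 2000).
Among Dimitriou and Marino, alphabetically by surname: Dimitriou before Marino.
Full order: Baptiste, Dimitriou, Marino, Chaudhari, Ruiz.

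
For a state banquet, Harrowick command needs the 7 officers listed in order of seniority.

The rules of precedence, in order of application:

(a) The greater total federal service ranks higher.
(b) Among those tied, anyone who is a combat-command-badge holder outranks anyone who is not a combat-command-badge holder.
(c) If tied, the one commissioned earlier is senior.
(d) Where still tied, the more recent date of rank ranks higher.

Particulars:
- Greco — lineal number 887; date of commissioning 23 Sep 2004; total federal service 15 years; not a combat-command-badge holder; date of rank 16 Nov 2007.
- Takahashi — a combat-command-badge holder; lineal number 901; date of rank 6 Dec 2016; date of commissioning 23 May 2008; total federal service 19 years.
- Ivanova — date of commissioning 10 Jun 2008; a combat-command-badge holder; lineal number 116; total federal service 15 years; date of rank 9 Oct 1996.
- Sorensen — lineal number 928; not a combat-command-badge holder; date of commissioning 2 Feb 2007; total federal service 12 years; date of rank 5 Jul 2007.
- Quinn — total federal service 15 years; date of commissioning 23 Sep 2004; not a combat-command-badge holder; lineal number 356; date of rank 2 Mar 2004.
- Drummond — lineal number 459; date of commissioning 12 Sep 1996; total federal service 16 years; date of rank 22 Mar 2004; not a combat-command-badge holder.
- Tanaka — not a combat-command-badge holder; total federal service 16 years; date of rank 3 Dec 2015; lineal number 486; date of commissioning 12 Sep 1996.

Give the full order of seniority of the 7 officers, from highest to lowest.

Takahashi, Tanaka, Drummond, Ivanova, Greco, Quinn, Sorensen

By total federal service (higher first): Takahashi (19 years); then Tanaka and Drummond (both 16 years); then Ivanova, Greco and Quinn (each 15 years); then Sorensen (12 years).
Tanaka and Drummond are each not a combat-command-badge holder, so the next rule applies.
Tanaka and Drummond both have date of commissioning 12 Sep 1996, so the next rule applies.
Among Tanaka and Drummond, by date of rank (later first): Tanaka (3 Dec 2015) before Drummond (22 Mar 2004).
Among Ivanova, Greco and Quinn, a combat-command-badge holder before not a combat-command-badge holder: Ivanova (a combat-command-badge holder) before Greco and Quinn (not a combat-command-badge holder).
Greco and Quinn both have date of commissioning 23 Sep 2004, so the next rule applies.
Among Greco and Quinn, by date of rank (later first): Greco (16 Nov 2007) before Quinn (2 Mar 2004).
Full order: Takahashi, Tanaka, Drummond, Ivanova, Greco, Quinn, Sorensen.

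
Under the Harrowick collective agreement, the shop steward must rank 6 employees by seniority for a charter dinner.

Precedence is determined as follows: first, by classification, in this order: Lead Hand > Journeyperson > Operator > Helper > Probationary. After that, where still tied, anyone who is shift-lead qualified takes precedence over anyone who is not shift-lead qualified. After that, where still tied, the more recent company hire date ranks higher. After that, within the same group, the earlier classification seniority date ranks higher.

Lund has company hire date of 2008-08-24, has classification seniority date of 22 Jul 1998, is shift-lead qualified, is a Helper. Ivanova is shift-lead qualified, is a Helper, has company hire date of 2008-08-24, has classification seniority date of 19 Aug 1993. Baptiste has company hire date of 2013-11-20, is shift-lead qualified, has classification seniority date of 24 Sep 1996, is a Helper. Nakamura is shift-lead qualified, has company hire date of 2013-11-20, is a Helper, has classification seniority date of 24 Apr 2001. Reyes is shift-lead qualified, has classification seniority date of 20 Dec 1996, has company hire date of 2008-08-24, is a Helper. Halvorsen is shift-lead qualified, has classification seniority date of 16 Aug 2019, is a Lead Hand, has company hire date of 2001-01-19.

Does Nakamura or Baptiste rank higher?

Baptiste

By classification: Halvorsen (Lead Hand); then Baptiste, Nakamura, Ivanova, Reyes and Lund (Helper).
Baptiste, Nakamura, Ivanova, Reyes and Lund are each shift-lead qualified, so the next rule applies.
Among Baptiste, Nakamura, Ivanova, Reyes and Lund, by company hire date (later first): Baptiste and Nakamura (2013-11-20) before Ivanova, Reyes and Lund (2008-08-24).
Among Baptiste and Nakamura, by classification seniority date (earlier first): Baptiste (24 Sep 1996) before Nakamura (24 Apr 2001).
Among Ivanova, Reyes and Lund, by classification seniority date (earlier first): Ivanova (19 Aug 1993) before Reyes (20 Dec 1996) before Lund (22 Jul 1998).
So Baptiste takes precedence.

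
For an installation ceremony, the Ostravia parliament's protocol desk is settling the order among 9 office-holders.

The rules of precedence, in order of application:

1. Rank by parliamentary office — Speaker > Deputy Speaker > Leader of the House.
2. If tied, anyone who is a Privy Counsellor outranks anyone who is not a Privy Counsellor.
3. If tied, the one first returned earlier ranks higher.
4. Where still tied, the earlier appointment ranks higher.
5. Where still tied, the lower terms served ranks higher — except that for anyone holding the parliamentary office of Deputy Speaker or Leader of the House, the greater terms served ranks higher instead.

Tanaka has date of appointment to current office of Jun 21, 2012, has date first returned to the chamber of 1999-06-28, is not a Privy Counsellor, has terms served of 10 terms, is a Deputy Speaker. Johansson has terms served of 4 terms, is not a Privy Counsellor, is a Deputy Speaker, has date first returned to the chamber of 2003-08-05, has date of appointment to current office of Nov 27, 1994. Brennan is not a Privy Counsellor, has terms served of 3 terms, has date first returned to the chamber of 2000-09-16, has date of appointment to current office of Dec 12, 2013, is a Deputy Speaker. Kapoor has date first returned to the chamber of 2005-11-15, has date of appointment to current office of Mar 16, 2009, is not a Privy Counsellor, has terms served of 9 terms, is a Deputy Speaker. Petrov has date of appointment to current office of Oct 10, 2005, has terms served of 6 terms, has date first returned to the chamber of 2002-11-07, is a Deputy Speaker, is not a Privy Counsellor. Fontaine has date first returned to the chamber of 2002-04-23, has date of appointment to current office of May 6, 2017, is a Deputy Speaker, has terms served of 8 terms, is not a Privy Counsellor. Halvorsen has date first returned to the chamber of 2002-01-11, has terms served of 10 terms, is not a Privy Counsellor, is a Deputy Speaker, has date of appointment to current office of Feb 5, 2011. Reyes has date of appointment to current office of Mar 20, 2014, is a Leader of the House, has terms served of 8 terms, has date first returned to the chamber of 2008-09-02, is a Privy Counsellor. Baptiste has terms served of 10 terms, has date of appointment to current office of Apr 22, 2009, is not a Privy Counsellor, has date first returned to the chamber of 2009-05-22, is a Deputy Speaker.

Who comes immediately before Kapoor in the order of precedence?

Johansson

By parliamentary office: Tanaka, Brennan, Halvorsen, Fontaine, Petrov, Johansson, Kapoor and Baptiste (Deputy Speaker); then Reyes (Leader of the House).
Tanaka, Brennan, Halvorsen, Fontaine, Petrov, Johansson, Kapoor and Baptiste are each not a Privy Counsellor, so the next rule applies.
Among Tanaka, Brennan, Halvorsen, Fontaine, Petrov, Johansson, Kapoor and Baptiste, by date first returned to the chamber (earlier first): Tanaka (1999-06-28) before Brennan (2000-09-16) before Halvorsen (2002-01-11) before Fontaine (2002-04-23) before Petrov (2002-11-07) before Johansson (2003-08-05) before Kapoor (2005-11-15) before Baptiste (2009-05-22).
Order: Tanaka, Brennan, Halvorsen, Fontaine, Petrov, Johansson, Kapoor, Baptiste, Reyes.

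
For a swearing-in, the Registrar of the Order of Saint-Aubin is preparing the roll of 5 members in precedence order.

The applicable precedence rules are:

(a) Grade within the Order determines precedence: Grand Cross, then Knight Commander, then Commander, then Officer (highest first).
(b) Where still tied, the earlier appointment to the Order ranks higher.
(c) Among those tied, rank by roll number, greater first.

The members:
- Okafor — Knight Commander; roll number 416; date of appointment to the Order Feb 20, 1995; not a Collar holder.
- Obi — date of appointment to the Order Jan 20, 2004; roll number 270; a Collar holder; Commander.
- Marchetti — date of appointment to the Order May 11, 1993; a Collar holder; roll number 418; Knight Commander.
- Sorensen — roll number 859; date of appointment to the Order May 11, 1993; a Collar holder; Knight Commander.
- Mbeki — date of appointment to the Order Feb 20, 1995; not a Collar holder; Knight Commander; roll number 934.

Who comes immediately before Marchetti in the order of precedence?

Sorensen

By grade within the Order: Sorensen, Marchetti, Mbeki and Okafor (Knight Commander); then Obi (Commander).
Among Sorensen, Marchetti, Mbeki and Okafor, by date of appointment to the Order (earlier first): Sorensen and Marchetti (May 11, 1993) before Mbeki and Okafor (Feb 20, 1995).
Among Sorensen and Marchetti, by roll number (higher first): Sorensen (859) before Marchetti (418).
Among Mbeki and Okafor, by roll number (higher first): Mbeki (934) before Okafor (416).
Order: Sorensen, Marchetti, Mbeki, Okafor, Obi.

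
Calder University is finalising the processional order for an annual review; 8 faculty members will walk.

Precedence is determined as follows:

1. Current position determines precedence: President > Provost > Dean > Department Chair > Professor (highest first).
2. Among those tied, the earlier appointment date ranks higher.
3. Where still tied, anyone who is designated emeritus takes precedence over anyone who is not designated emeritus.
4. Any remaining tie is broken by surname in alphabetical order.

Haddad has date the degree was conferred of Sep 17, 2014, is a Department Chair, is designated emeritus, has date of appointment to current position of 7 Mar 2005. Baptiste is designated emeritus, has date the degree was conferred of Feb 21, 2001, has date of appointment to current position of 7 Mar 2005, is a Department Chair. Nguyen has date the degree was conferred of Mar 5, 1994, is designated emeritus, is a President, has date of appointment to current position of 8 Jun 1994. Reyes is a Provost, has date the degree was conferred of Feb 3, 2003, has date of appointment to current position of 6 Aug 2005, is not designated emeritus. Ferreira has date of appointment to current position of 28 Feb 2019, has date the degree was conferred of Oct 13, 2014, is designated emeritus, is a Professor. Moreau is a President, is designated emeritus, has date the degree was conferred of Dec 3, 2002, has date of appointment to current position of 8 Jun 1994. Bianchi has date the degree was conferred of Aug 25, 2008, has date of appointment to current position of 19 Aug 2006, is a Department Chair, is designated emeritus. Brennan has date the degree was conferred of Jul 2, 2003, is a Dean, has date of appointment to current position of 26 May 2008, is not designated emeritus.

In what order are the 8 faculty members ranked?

By current position: Moreau and Nguyen (President); then Reyes (Provost); then Brennan (Dean); then Baptiste, Haddad and Bianchi (Department Chair); then Ferreira (Professor).
Moreau and Nguyen both have date of appointment to current position 8 Jun 1994, so the next rule applies.
Moreau and Nguyen are each designated emeritus, so the next rule applies.
Among Moreau and Nguyen, alphabetically by surname: Moreau before Nguyen.
Among Baptiste, Haddad and Bianchi, by date of appointment to current position (earlier first): Baptiste and Haddad (7 Mar 2005) before Bianchi (19 Aug 2006).
Baptiste and Haddad are each designated emeritus, so the next rule applies.
Among Baptiste and Haddad, alphabetically by surname: Baptiste before Haddad.
Full order: Moreau, Nguyen, Reyes, Brennan, Baptiste, Haddad, Bianchi, Ferreira.

Moreau, Nguyen, Reyes, Brennan, Baptiste, Haddad, Bianchi, Ferreira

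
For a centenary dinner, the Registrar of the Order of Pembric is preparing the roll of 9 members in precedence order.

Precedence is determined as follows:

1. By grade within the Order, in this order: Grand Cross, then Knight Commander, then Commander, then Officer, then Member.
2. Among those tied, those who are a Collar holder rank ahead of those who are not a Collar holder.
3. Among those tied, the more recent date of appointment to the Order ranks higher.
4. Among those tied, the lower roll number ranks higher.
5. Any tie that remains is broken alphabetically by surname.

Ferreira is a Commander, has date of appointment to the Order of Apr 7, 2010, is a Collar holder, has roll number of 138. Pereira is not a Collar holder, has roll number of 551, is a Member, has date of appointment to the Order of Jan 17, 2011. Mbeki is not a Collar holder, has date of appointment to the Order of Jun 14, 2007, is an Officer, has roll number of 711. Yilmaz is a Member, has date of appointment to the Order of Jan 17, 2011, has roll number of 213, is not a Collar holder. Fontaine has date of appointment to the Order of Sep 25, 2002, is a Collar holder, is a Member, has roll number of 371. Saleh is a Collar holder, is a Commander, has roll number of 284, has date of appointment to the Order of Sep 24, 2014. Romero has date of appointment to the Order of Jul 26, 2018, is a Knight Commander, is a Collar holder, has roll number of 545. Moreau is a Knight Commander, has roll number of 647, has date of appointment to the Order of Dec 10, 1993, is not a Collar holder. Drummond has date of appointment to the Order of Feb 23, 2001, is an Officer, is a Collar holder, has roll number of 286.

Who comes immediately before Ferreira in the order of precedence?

Saleh

By grade within the Order: Romero and Moreau (Knight Commander); then Saleh and Ferreira (Commander); then Drummond and Mbeki (Officer); then Fontaine, Yilmaz and Pereira (Member).
Among Romero and Moreau, a Collar holder before not a Collar holder: Romero (a Collar holder) before Moreau (not a Collar holder).
Saleh and Ferreira are each a Collar holder, so the next rule applies.
Among Saleh and Ferreira, by date of appointment to the Order (later first): Saleh (Sep 24, 2014) before Ferreira (Apr 7, 2010).
Among Drummond and Mbeki, a Collar holder before not a Collar holder: Drummond (a Collar holder) before Mbeki (not a Collar holder).
Among Fontaine, Yilmaz and Pereira, a Collar holder before not a Collar holder: Fontaine (a Collar holder) before Yilmaz and Pereira (not a Collar holder).
Yilmaz and Pereira both have date of appointment to the Order Jan 17, 2011, so the next rule applies.
Among Yilmaz and Pereira, by roll number (lower first): Yilmaz (213) before Pereira (551).
Order: Romero, Moreau, Saleh, Ferreira, Drummond, Mbeki, Fontaine, Yilmaz, Pereira.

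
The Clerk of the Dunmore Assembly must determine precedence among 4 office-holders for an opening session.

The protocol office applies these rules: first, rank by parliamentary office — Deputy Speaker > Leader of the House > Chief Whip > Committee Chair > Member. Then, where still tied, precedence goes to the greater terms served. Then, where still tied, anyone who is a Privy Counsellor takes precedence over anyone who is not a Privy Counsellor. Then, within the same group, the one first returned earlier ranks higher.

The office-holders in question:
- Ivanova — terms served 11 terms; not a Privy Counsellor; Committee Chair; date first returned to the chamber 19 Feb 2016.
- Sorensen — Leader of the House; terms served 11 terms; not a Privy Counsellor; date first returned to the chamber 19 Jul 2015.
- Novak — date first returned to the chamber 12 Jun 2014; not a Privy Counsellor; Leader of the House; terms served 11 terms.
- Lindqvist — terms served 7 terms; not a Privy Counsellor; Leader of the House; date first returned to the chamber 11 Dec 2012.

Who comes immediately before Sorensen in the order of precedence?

Novak

By parliamentary office: Novak, Sorensen and Lindqvist (Leader of the House); then Ivanova (Committee Chair).
Among Novak, Sorensen and Lindqvist, by terms served (higher first): Novak and Sorensen (11 terms) before Lindqvist (7 terms).
Novak and Sorensen are each not a Privy Counsellor, so the next rule applies.
Among Novak and Sorensen, by date first returned to the chamber (earlier first): Novak (12 Jun 2014) before Sorensen (19 Jul 2015).
Order: Novak, Sorensen, Lindqvist, Ivanova.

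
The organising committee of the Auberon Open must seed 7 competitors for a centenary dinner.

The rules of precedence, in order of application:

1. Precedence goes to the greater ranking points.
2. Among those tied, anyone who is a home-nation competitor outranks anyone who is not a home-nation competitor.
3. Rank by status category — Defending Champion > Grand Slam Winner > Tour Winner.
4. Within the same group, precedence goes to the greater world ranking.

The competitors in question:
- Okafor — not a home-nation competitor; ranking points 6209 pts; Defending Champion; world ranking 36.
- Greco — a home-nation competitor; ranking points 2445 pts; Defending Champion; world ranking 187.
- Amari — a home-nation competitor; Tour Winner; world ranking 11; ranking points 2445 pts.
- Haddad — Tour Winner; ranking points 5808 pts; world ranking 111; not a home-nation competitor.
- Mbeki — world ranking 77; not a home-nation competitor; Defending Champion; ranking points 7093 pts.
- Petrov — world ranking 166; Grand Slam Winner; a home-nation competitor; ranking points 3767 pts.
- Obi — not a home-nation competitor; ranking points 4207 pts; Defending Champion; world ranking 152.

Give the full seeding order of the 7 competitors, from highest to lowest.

By ranking points (higher first): Mbeki (7093 pts); then Okafor (6209 pts); then Haddad (5808 pts); then Obi (4207 pts); then Petrov (3767 pts); then Greco and Amari (both 2445 pts).
Greco and Amari are each a home-nation competitor, so the next rule applies.
Among Greco and Amari, by status category: Greco (Defending Champion) before Amari (Tour Winner).
Full order: Mbeki, Okafor, Haddad, Obi, Petrov, Greco, Amari.

Mbeki, Okafor, Haddad, Obi, Petrov, Greco, Amari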